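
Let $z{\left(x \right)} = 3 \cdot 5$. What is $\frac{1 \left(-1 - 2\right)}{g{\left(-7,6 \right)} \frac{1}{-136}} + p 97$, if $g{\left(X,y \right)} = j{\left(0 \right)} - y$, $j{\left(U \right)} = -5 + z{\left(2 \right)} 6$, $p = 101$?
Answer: $\frac{774371}{79} \approx 9802.2$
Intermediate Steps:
$z{\left(x \right)} = 15$
$j{\left(U \right)} = 85$ ($j{\left(U \right)} = -5 + 15 \cdot 6 = -5 + 90 = 85$)
$g{\left(X,y \right)} = 85 - y$
$\frac{1 \left(-1 - 2\right)}{g{\left(-7,6 \right)} \frac{1}{-136}} + p 97 = \frac{1 \left(-1 - 2\right)}{\left(85 - 6\right) \frac{1}{-136}} + 101 \cdot 97 = \frac{1 \left(-3\right)}{\left(85 - 6\right) \left(- \frac{1}{136}\right)} + 9797 = - \frac{3}{79 \left(- \frac{1}{136}\right)} + 9797 = - \frac{3}{- \frac{79}{136}} + 9797 = \left(-3\right) \left(- \frac{136}{79}\right) + 9797 = \frac{408}{79} + 9797 = \frac{774371}{79}$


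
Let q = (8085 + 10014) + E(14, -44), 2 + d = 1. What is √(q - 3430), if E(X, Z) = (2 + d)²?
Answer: 3*√1630 ≈ 121.12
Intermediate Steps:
d = -1 (d = -2 + 1 = -1)
E(X, Z) = 1 (E(X, Z) = (2 - 1)² = 1² = 1)
q = 18100 (q = (8085 + 10014) + 1 = 18099 + 1 = 18100)
√(q - 3430) = √(18100 - 3430) = √14670 = 3*√1630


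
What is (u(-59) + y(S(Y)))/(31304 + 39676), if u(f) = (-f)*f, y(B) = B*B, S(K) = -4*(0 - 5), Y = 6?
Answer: -79/1820 ≈ -0.043407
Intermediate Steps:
S(K) = 20 (S(K) = -4*(-5) = 20)
y(B) = B²
u(f) = -f²
(u(-59) + y(S(Y)))/(31304 + 39676) = (-1*(-59)² + 20²)/(31304 + 39676) = (-1*3481 + 400)/70980 = (-3481 + 400)*(1/70980) = -3081*1/70980 = -79/1820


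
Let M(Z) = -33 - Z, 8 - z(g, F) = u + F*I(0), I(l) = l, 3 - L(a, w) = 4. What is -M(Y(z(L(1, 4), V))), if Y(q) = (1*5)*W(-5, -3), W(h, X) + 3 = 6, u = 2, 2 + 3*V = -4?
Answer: 48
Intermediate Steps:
L(a, w) = -1 (L(a, w) = 3 - 1*4 = 3 - 4 = -1)
V = -2 (V = -2/3 + (1/3)*(-4) = -2/3 - 4/3 = -2)
W(h, X) = 3 (W(h, X) = -3 + 6 = 3)
z(g, F) = 6 (z(g, F) = 8 - (2 + F*0) = 8 - (2 + 0) = 8 - 1*2 = 8 - 2 = 6)
Y(q) = 15 (Y(q) = (1*5)*3 = 5*3 = 15)
-M(Y(z(L(1, 4), V))) = -(-33 - 1*15) = -(-33 - 15) = -1*(-48) = 48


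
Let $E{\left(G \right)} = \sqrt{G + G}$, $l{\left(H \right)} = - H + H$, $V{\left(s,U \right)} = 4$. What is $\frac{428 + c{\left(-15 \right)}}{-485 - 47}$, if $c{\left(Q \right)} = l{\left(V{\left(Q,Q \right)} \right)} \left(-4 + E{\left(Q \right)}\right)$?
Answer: $- \frac{107}{133} \approx -0.80451$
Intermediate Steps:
$l{\left(H \right)} = 0$
$E{\left(G \right)} = \sqrt{2} \sqrt{G}$ ($E{\left(G \right)} = \sqrt{2 G} = \sqrt{2} \sqrt{G}$)
$c{\left(Q \right)} = 0$ ($c{\left(Q \right)} = 0 \left(-4 + \sqrt{2} \sqrt{Q}\right) = 0$)
$\frac{428 + c{\left(-15 \right)}}{-485 - 47} = \frac{428 + 0}{-485 - 47} = \frac{428}{-532} = 428 \left(- \frac{1}{532}\right) = - \frac{107}{133}$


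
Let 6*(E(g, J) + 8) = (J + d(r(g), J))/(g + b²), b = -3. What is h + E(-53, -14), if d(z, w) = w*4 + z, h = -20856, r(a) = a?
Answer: -1835991/88 ≈ -20864.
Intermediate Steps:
d(z, w) = z + 4*w (d(z, w) = 4*w + z = z + 4*w)
E(g, J) = -8 + (g + 5*J)/(6*(9 + g)) (E(g, J) = -8 + ((J + (g + 4*J))/(g + (-3)²))/6 = -8 + ((g + 5*J)/(g + 9))/6 = -8 + ((g + 5*J)/(9 + g))/6 = -8 + (g + 5*J)/(6*(9 + g)))
h + E(-53, -14) = -20856 + (-432 - 47*(-53) + 5*(-14))/(6*(9 - 53)) = -20856 + (⅙)*(-432 + 2491 - 70)/(-44) = -20856 + (⅙)*(-1/44)*1989 = -20856 - 663/88 = -1835991/88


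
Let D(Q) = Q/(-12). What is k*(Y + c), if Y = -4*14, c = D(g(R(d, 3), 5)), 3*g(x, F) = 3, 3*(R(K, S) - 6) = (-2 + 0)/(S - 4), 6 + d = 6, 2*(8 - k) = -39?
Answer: -37015/24 ≈ -1542.3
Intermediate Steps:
k = 55/2 (k = 8 - ½*(-39) = 8 + 39/2 = 55/2 ≈ 27.500)
d = 0 (d = -6 + 6 = 0)
R(K, S) = 6 - 2/(3*(-4 + S)) (R(K, S) = 6 + ((-2 + 0)/(S - 4))/3 = 6 + (-2/(-4 + S))/3 = 6 - 2/(3*(-4 + S)))
g(x, F) = 1 (g(x, F) = (⅓)*3 = 1)
D(Q) = -Q/12 (D(Q) = Q*(-1/12) = -Q/12)
c = -1/12 (c = -1/12*1 = -1/12 ≈ -0.083333)
Y = -56
k*(Y + c) = 55*(-56 - 1/12)/2 = (55/2)*(-673/12) = -37015/24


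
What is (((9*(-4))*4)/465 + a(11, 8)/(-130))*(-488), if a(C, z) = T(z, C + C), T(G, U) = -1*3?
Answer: 56364/403 ≈ 139.86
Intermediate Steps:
T(G, U) = -3
a(C, z) = -3
(((9*(-4))*4)/465 + a(11, 8)/(-130))*(-488) = (((9*(-4))*4)/465 - 3/(-130))*(-488) = (-36*4*(1/465) - 3*(-1/130))*(-488) = (-144*1/465 + 3/130)*(-488) = (-48/155 + 3/130)*(-488) = -231/806*(-488) = 56364/403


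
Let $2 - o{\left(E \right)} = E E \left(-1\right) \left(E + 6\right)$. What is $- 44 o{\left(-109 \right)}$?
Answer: $53844604$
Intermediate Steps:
$o{\left(E \right)} = 2 + E^{2} \left(6 + E\right)$ ($o{\left(E \right)} = 2 - E E \left(-1\right) \left(E + 6\right) = 2 - E^{2} \left(-1\right) \left(6 + E\right) = 2 - - E^{2} \left(6 + E\right) = 2 + E^{2} \left(6 + E\right)$)
$- 44 o{\left(-109 \right)} = - 44 \left(2 + \left(-109\right)^{3} + 6 \left(-109\right)^{2}\right) = - 44 \left(2 - 1295029 + 6 \cdot 11881\right) = - 44 \left(2 - 1295029 + 71286\right) = \left(-44\right) \left(-1223741\right) = 53844604$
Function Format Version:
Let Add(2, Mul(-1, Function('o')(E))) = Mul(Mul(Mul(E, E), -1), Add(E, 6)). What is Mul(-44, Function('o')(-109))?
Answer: 53844604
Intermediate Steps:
Function('o')(E) = Add(2, Mul(Pow(E, 2), Add(6, E))) (Function('o')(E) = Add(2, Mul(-1, Mul(Mul(Mul(E, E), -1), Add(E, 6)))) = Add(2, Mul(-1, Mul(Mul(Pow(E, 2), -1), Add(6, E)))) = Add(2, Mul(-1, Mul(Mul(-1, Pow(E, 2)), Add(6, E)))) = Add(2, Mul(-1, Mul(-1, Pow(E, 2), Add(6, E)))) = Add(2, Mul(Pow(E, 2), Add(6, E))))
Mul(-44, Function('o')(-109)) = Mul(-44, Add(2, Pow(-109, 3), Mul(6, Pow(-109, 2)))) = Mul(-44, Add(2, -1295029, Mul(6, 11881))) = Mul(-44, Add(2, -1295029, 71286)) = Mul(-44, -1223741) = 53844604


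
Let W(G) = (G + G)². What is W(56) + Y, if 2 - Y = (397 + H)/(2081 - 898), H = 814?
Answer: 2120101/169 ≈ 12545.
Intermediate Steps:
W(G) = 4*G² (W(G) = (2*G)² = 4*G²)
Y = 165/169 (Y = 2 - (397 + 814)/(2081 - 898) = 2 - 1211/1183 = 2 - 1*173/169 = 2 - 173/169 = 165/169 ≈ 0.97633)
W(56) + Y = 4*56² + 165/169 = 4*3136 + 165/169 = 12544 + 165/169 = 2120101/169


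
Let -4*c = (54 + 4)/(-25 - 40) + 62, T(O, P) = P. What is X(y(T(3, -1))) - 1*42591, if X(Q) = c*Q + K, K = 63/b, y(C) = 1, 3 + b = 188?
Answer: -102467277/2405 ≈ -42606.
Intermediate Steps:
b = 185 (b = -3 + 188 = 185)
c = -993/65 (c = -((54 + 4)/(-25 - 40) + 62)/4 = -(58/(-65) + 62)/4 = -(58*(-1/65) + 62)/4 = -(-58/65 + 62)/4 = -¼*3972/65 = -993/65 ≈ -15.277)
K = 63/185 ≈ 0.34054
X(Q) = 63/185 - 993*Q/65 (X(Q) = -993*Q/65 + 63/185 = 63/185 - 993*Q/65)
X(y(T(3, -1))) - 1*42591 = (63/185 - 993/65*1) - 1*42591 = (63/185 - 993/65) - 42591 = -35922/2405 - 42591 = -102467277/2405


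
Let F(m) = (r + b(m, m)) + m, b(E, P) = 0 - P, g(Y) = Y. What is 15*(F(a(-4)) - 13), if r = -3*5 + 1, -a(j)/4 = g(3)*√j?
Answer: -405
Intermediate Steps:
a(j) = -12*√j
b(E, P) = -P
r = -14 (r = -15 + 1 = -14)
F(m) = -14 (F(m) = (-14 - m) + m = -14)
15*(F(a(-4)) - 13) = 15*(-14 - 13) = 15*(-27) = -405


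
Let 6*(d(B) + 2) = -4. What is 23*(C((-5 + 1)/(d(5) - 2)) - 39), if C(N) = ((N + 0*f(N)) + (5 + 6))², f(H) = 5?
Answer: 114494/49 ≈ 2336.6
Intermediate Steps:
d(B) = -8/3 (d(B) = -2 + (⅙)*(-4) = -2 - ⅔ = -8/3)
C(N) = (11 + N)² (C(N) = ((N + 0*5) + (5 + 6))² = ((N + 0) + 11)² = (N + 11)² = (11 + N)²)
23*(C((-5 + 1)/(d(5) - 2)) - 39) = 23*((11 + (-5 + 1)/(-8/3 - 2))² - 39) = 23*((11 - 4/(-14/3))² - 39) = 23*((11 - 4*(-3/14))² - 39) = 23*((11 + 6/7)² - 39) = 23*((83/7)² - 39) = 23*(6889/49 - 39) = 23*(4978/49) = 114494/49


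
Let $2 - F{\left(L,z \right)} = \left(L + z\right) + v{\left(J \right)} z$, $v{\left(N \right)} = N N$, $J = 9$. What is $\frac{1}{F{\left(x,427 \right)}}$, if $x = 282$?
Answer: $- \frac{1}{35294} \approx -2.8333 \cdot 10^{-5}$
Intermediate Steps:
$v{\left(N \right)} = N^{2}$
$F{\left(L,z \right)} = 2 - L - 82 z$ ($F{\left(L,z \right)} = 2 - \left(\left(L + z\right) + 9^{2} z\right) = 2 - \left(\left(L + z\right) + 81 z\right) = 2 - \left(L + 82 z\right) = 2 - L - 82 z$)
$\frac{1}{F{\left(x,427 \right)}} = \frac{1}{2 - 282 - 35014} = \frac{1}{-35294} = - \frac{1}{35294}$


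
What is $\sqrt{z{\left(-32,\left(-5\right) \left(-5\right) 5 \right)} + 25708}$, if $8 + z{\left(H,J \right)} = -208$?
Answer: $2 \sqrt{6373} \approx 159.66$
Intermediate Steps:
$z{\left(H,J \right)} = -216$ ($z{\left(H,J \right)} = -8 - 208 = -216$)
$\sqrt{z{\left(-32,\left(-5\right) \left(-5\right) 5 \right)} + 25708} = \sqrt{-216 + 25708} = \sqrt{25492} = 2 \sqrt{6373}$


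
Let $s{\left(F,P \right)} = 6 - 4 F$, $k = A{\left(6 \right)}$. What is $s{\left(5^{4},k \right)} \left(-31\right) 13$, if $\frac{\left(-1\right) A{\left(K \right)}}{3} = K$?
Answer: $1005082$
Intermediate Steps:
$A{\left(K \right)} = - 3 K$
$k = -18$ ($k = \left(-3\right) 6 = -18$)
$s{\left(5^{4},k \right)} \left(-31\right) 13 = \left(6 - 4 \cdot 5^{4}\right) \left(-31\right) 13 = \left(6 - 2500\right) \left(-31\right) 13 = \left(-2494\right) \left(-31\right) 13 = 77314 \cdot 13 = 1005082$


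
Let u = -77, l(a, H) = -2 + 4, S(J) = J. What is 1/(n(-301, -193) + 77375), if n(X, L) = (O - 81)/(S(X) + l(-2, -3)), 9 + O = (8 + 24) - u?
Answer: 299/23135106 ≈ 1.2924e-5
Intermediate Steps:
l(a, H) = 2
O = 100 (O = -9 + ((8 + 24) - 1*(-77)) = -9 + (32 + 77) = -9 + 109 = 100)
n(X, L) = 19/(2 + X) (n(X, L) = (100 - 81)/(X + 2) = 19/(2 + X))
1/(n(-301, -193) + 77375) = 1/(19/(2 - 301) + 77375) = 1/(19/(-299) + 77375) = 1/(19*(-1/299) + 77375) = 1/(-19/299 + 77375) = 1/(23135106/299) = 299/23135106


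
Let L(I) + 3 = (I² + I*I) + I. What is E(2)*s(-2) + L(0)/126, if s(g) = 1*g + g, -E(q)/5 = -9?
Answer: -7561/42 ≈ -180.02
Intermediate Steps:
E(q) = 45 (E(q) = -5*(-9) = 45)
L(I) = -3 + I + 2*I² (L(I) = -3 + ((I² + I*I) + I) = -3 + ((I² + I²) + I) = -3 + (2*I² + I) = -3 + (I + 2*I²) = -3 + I + 2*I²)
s(g) = 2*g (s(g) = g + g = 2*g)
E(2)*s(-2) + L(0)/126 = 45*(2*(-2)) + (-3 + 0 + 2*0²)/126 = 45*(-4) + (-3 + 0 + 2*0)*(1/126) = -180 + (-3 + 0 + 0)*(1/126) = -180 - 3*1/126 = -180 - 1/42 = -7561/42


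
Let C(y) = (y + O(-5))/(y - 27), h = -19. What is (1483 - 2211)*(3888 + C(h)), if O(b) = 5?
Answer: -65105768/23 ≈ -2.8307e+6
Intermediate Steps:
C(y) = (5 + y)/(-27 + y) (C(y) = (y + 5)/(y - 27) = (5 + y)/(-27 + y))
(1483 - 2211)*(3888 + C(h)) = (1483 - 2211)*(3888 + (5 - 19)/(-27 - 19)) = -728*(3888 - 14/(-46)) = -728*(3888 - 1/46*(-14)) = -728*(3888 + 7/23) = -728*89431/23 = -65105768/23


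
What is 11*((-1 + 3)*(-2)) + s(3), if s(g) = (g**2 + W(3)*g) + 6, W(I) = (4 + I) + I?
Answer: 1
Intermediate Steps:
W(I) = 4 + 2*I
s(g) = 6 + g**2 + 10*g (s(g) = (g**2 + (4 + 2*3)*g) + 6 = (g**2 + (4 + 6)*g) + 6 = (g**2 + 10*g) + 6 = 6 + g**2 + 10*g)
11*((-1 + 3)*(-2)) + s(3) = 11*((-1 + 3)*(-2)) + (6 + 3**2 + 10*3) = 11*(2*(-2)) + (6 + 9 + 30) = 11*(-4) + 45 = -44 + 45 = 1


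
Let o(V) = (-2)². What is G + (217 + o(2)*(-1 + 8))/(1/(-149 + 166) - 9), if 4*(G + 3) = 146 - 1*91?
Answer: -2531/152 ≈ -16.651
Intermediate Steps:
o(V) = 4
G = 43/4 (G = -3 + (146 - 1*91)/4 = -3 + (146 - 91)/4 = -3 + (¼)*55 = -3 + 55/4 = 43/4 ≈ 10.750)
G + (217 + o(2)*(-1 + 8))/(1/(-149 + 166) - 9) = 43/4 + (217 + 4*(-1 + 8))/(1/(-149 + 166) - 9) = 43/4 + (217 + 4*7)/(1/17 - 9) = 43/4 + (217 + 28)/(1/17 - 9) = 43/4 + 245/(-152/17) = 43/4 + 245*(-17/152) = 43/4 - 4165/152 = -2531/152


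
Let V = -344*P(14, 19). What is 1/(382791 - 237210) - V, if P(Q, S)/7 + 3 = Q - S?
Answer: -2804472383/145581 ≈ -19264.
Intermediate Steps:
P(Q, S) = -21 - 7*S + 7*Q (P(Q, S) = -21 + 7*(Q - S) = -21 + (-7*S + 7*Q) = -21 - 7*S + 7*Q)
V = 19264 (V = -344*(-21 - 7*19 + 7*14) = -344*(-21 - 133 + 98) = -344*(-56) = 19264)
1/(382791 - 237210) - V = 1/(382791 - 237210) - 1*19264 = 1/145581 - 19264 = -2804472383/145581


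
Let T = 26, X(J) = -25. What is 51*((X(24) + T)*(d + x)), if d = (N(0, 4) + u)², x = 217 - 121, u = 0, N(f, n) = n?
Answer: 5712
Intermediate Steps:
x = 96
d = 16 (d = (4 + 0)² = 4² = 16)
51*((X(24) + T)*(d + x)) = 51*((-25 + 26)*(16 + 96)) = 51*(1*112) = 51*112 = 5712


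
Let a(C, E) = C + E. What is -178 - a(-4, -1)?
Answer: -173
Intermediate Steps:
-178 - a(-4, -1) = -178 - (-4 - 1) = -178 - 1*(-5) = -178 + 5 = -173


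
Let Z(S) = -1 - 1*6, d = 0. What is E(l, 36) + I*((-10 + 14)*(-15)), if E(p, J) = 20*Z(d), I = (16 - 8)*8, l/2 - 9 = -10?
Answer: -3980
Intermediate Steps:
l = -2 (l = 18 + 2*(-10) = 18 - 20 = -2)
I = 64 (I = 8*8 = 64)
Z(S) = -7 (Z(S) = -1 - 6 = -7)
E(p, J) = -140 (E(p, J) = 20*(-7) = -140)
E(l, 36) + I*((-10 + 14)*(-15)) = -140 + 64*((-10 + 14)*(-15)) = -140 + 64*(4*(-15)) = -140 + 64*(-60) = -140 - 3840 = -3980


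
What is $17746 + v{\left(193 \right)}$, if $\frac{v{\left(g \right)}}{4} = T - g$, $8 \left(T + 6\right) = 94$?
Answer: $16997$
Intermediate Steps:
$T = \frac{23}{4}$ ($T = -6 + \frac{1}{8} \cdot 94 = -6 + \frac{47}{4} = \frac{23}{4} \approx 5.75$)
$v{\left(g \right)} = 23 - 4 g$ ($v{\left(g \right)} = 4 \left(\frac{23}{4} - g\right) = 23 - 4 g$)
$17746 + v{\left(193 \right)} = 17746 + \left(23 - 772\right) = 17746 - 749 = 16997$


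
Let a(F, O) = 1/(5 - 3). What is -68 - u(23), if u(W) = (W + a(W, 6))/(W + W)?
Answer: -6303/92 ≈ -68.511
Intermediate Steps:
a(F, O) = 1/2
u(W) = (1/2 + W)/(2*W) (u(W) = (W + 1/2)/(W + W) = (1/2 + W)/((2*W)) = (1/2 + W)*(1/(2*W)) = (1/2 + W)/(2*W))
-68 - u(23) = -68 - (1 + 2*23)/(4*23) = -68 - (1 + 46)/(4*23) = -68 - 47/(4*23) = -68 - 1*47/92 = -68 - 47/92 = -6303/92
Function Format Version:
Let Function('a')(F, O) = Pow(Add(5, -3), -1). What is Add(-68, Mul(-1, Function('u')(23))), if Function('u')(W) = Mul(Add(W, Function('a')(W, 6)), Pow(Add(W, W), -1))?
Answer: Rational(-6303, 92) ≈ -68.511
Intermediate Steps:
Function('a')(F, O) = Rational(1, 2) (Function('a')(F, O) = Pow(2, -1) = Rational(1, 2))
Function('u')(W) = Mul(Rational(1, 2), Pow(W, -1), Add(Rational(1, 2), W)) (Function('u')(W) = Mul(Add(W, Rational(1, 2)), Pow(Add(W, W), -1)) = Mul(Add(Rational(1, 2), W), Pow(Mul(2, W), -1)) = Mul(Add(Rational(1, 2), W), Mul(Rational(1, 2), Pow(W, -1))) = Mul(Rational(1, 2), Pow(W, -1), Add(Rational(1, 2), W)))
Add(-68, Mul(-1, Function('u')(23))) = Add(-68, Mul(-1, Mul(Rational(1, 4), Pow(23, -1), Add(1, Mul(2, 23))))) = Add(-68, Mul(-1, Mul(Rational(1, 4), Rational(1, 23), Add(1, 46)))) = Add(-68, Mul(-1, Mul(Rational(1, 4), Rational(1, 23), 47))) = Add(-68, Mul(-1, Rational(47, 92))) = Add(-68, Rational(-47, 92)) = Rational(-6303, 92)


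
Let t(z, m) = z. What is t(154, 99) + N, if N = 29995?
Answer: 30149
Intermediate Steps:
t(154, 99) + N = 154 + 29995 = 30149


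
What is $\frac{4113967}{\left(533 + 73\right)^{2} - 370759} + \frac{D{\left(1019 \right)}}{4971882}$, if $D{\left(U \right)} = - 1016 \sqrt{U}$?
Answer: $- \frac{316459}{271} - \frac{508 \sqrt{1019}}{2485941} \approx -1167.8$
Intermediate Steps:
$\frac{4113967}{\left(533 + 73\right)^{2} - 370759} + \frac{D{\left(1019 \right)}}{4971882} = \frac{4113967}{\left(533 + 73\right)^{2} - 370759} + \frac{\left(-1016\right) \sqrt{1019}}{4971882} = \frac{4113967}{606^{2} - 370759} + - 1016 \sqrt{1019} \cdot \frac{1}{4971882} = \frac{4113967}{367236 - 370759} - \frac{508 \sqrt{1019}}{2485941} = \frac{4113967}{-3523} - \frac{508 \sqrt{1019}}{2485941} = 4113967 \left(- \frac{1}{3523}\right) - \frac{508 \sqrt{1019}}{2485941} = - \frac{316459}{271} - \frac{508 \sqrt{1019}}{2485941}$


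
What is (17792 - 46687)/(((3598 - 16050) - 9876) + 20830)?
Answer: 28895/1498 ≈ 19.289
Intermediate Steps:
(17792 - 46687)/(((3598 - 16050) - 9876) + 20830) = -28895/((-12452 - 9876) + 20830) = -28895/(-22328 + 20830) = -28895/(-1498) = -28895*(-1/1498) = 28895/1498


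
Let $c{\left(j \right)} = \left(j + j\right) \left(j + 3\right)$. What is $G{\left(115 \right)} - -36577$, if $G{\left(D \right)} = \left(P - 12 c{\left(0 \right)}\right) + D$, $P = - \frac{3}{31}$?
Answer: $\frac{1137449}{31} \approx 36692.0$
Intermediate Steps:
$c{\left(j \right)} = 2 j \left(3 + j\right)$
$P = - \frac{3}{31}$ ($P = \left(-3\right) \frac{1}{31} = - \frac{3}{31} \approx -0.096774$)
$G{\left(D \right)} = - \frac{3}{31} + D$ ($G{\left(D \right)} = \left(- \frac{3}{31} - 12 \cdot 2 \cdot 0 \left(3 + 0\right)\right) + D = \left(- \frac{3}{31} - 12 \cdot 2 \cdot 0 \cdot 3\right) + D = \left(- \frac{3}{31} - 0\right) + D = \left(- \frac{3}{31} + 0\right) + D = - \frac{3}{31} + D$)
$G{\left(115 \right)} - -36577 = \left(- \frac{3}{31} + 115\right) - -36577 = \frac{3562}{31} + 36577 = \frac{1137449}{31}$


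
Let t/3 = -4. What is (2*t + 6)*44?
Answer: -792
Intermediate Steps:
t = -12 (t = 3*(-4) = -12)
(2*t + 6)*44 = (2*(-12) + 6)*44 = (-24 + 6)*44 = -18*44 = -792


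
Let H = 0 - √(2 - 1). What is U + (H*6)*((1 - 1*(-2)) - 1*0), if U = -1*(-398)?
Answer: 380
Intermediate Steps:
H = -1 (H = 0 - √1 = 0 - 1*1 = 0 - 1 = -1)
U = 398
U + (H*6)*((1 - 1*(-2)) - 1*0) = 398 + (-1*6)*((1 - 1*(-2)) - 1*0) = 398 - 6*((1 + 2) + 0) = 398 - 6*(3 + 0) = 398 - 6*3 = 398 - 18 = 380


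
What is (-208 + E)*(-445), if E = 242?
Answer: -15130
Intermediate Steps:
(-208 + E)*(-445) = (-208 + 242)*(-445) = 34*(-445) = -15130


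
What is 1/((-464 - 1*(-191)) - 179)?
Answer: -1/452 ≈ -0.0022124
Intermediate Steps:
1/((-464 - 1*(-191)) - 179) = 1/((-464 + 191) - 179) = 1/(-273 - 179) = 1/(-452) = -1/452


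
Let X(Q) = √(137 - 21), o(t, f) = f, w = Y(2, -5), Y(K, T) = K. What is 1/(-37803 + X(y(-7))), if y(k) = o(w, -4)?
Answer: -37803/1429066693 - 2*√29/1429066693 ≈ -2.6460e-5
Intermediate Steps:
w = 2
y(k) = -4
X(Q) = 2*√29 (X(Q) = √116 = 2*√29)
1/(-37803 + X(y(-7))) = 1/(-37803 + 2*√29)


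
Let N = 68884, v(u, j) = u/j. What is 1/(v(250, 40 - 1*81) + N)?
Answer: 41/2823994 ≈ 1.4518e-5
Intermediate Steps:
1/(v(250, 40 - 1*81) + N) = 1/(250/(40 - 1*81) + 68884) = 1/(250/(40 - 81) + 68884) = 1/(250/(-41) + 68884) = 1/(250*(-1/41) + 68884) = 1/(-250/41 + 68884) = 1/(2823994/41) = 41/2823994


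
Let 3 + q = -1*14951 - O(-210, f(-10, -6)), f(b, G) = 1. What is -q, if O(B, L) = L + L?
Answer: 14956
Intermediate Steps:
O(B, L) = 2*L
q = -14956 (q = -3 + (-1*14951 - 2) = -3 + (-14951 - 1*2) = -3 + (-14951 - 2) = -3 - 14953 = -14956)
-q = -1*(-14956) = 14956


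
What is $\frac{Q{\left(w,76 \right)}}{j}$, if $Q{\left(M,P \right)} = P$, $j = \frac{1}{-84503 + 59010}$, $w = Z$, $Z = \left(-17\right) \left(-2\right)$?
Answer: $-1937468$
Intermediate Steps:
$Z = 34$
$w = 34$
$j = - \frac{1}{25493}$ ($j = \frac{1}{-25493} = - \frac{1}{25493} \approx -3.9226 \cdot 10^{-5}$)
$\frac{Q{\left(w,76 \right)}}{j} = \frac{76}{- \frac{1}{25493}} = 76 \left(-25493\right) = -1937468$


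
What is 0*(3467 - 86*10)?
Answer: 0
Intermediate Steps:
0*(3467 - 86*10) = 0*(3467 - 860) = 0*2607 = 0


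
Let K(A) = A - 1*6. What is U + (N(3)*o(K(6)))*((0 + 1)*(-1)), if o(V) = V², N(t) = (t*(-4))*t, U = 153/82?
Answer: 153/82 ≈ 1.8659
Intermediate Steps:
U = 153/82 (U = 153*(1/82) = 153/82 ≈ 1.8659)
K(A) = -6 + A (K(A) = A - 6 = -6 + A)
N(t) = -4*t² (N(t) = (-4*t)*t = -4*t²)
U + (N(3)*o(K(6)))*((0 + 1)*(-1)) = 153/82 + ((-4*3²)*(-6 + 6)²)*((0 + 1)*(-1)) = 153/82 + (-4*9*0²)*(1*(-1)) = 153/82 - 36*0*(-1) = 153/82 + 0*(-1) = 153/82 + 0 = 153/82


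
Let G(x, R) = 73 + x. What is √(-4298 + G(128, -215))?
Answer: I*√4097 ≈ 64.008*I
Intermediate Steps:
√(-4298 + G(128, -215)) = √(-4298 + (73 + 128)) = √(-4298 + 201) = √(-4097) = I*√4097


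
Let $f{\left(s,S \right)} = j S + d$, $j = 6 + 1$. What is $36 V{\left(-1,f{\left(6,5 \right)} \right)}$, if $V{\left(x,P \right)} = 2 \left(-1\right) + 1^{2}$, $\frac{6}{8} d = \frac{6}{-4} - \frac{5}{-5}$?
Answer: $-36$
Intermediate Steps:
$d = - \frac{2}{3}$ ($d = \frac{4 \left(\frac{6}{-4} - \frac{5}{-5}\right)}{3} = \frac{4 \left(6 \left(- \frac{1}{4}\right) - -1\right)}{3} = \frac{4 \left(- \frac{3}{2} + 1\right)}{3} = \frac{4}{3} \left(- \frac{1}{2}\right) = - \frac{2}{3} \approx -0.66667$)
$j = 7$
$f{\left(s,S \right)} = - \frac{2}{3} + 7 S$ ($f{\left(s,S \right)} = 7 S - \frac{2}{3} = - \frac{2}{3} + 7 S$)
$V{\left(x,P \right)} = -1$ ($V{\left(x,P \right)} = -2 + 1 = -1$)
$36 V{\left(-1,f{\left(6,5 \right)} \right)} = 36 \left(-1\right) = -36$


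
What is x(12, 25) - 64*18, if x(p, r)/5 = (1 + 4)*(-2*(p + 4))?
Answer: -1952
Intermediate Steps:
x(p, r) = -200 - 50*p (x(p, r) = 5*((1 + 4)*(-2*(p + 4))) = 5*(5*(-2*(4 + p))) = 5*(5*(-8 - 2*p)) = 5*(-40 - 10*p) = -200 - 50*p)
x(12, 25) - 64*18 = (-200 - 50*12) - 64*18 = (-200 - 600) - 1152 = -800 - 1152 = -1952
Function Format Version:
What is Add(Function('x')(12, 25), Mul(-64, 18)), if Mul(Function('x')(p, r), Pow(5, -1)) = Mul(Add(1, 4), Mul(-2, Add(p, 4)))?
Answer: -1952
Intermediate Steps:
Function('x')(p, r) = Add(-200, Mul(-50, p)) (Function('x')(p, r) = Mul(5, Mul(Add(1, 4), Mul(-2, Add(p, 4)))) = Mul(5, Mul(5, Mul(-2, Add(4, p)))) = Mul(5, Mul(5, Add(-8, Mul(-2, p)))) = Mul(5, Add(-40, Mul(-10, p))) = Add(-200, Mul(-50, p)))
Add(Function('x')(12, 25), Mul(-64, 18)) = Add(Add(-200, Mul(-50, 12)), Mul(-64, 18)) = Add(Add(-200, -600), -1152) = Add(-800, -1152) = -1952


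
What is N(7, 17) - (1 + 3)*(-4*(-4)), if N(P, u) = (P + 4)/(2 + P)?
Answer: -565/9 ≈ -62.778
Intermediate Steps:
N(P, u) = (4 + P)/(2 + P)
N(7, 17) - (1 + 3)*(-4*(-4)) = (4 + 7)/(2 + 7) - (1 + 3)*(-4*(-4)) = 11/9 - 4*16 = (1/9)*11 - 1*64 = 11/9 - 64 = -565/9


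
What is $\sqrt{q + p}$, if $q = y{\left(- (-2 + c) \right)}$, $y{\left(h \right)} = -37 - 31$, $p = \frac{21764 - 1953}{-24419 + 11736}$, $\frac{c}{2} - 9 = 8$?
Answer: $\frac{i \sqrt{92476365}}{1153} \approx 8.3404 i$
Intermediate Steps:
$c = 34$ ($c = 18 + 2 \cdot 8 = 18 + 16 = 34$)
$p = - \frac{1801}{1153}$ ($p = \frac{19811}{-12683} = 19811 \left(- \frac{1}{12683}\right) = - \frac{1801}{1153} \approx -1.562$)
$y{\left(h \right)} = -68$ ($y{\left(h \right)} = -37 - 31 = -68$)
$q = -68$
$\sqrt{q + p} = \sqrt{-68 - \frac{1801}{1153}} = \sqrt{- \frac{80205}{1153}} = \frac{i \sqrt{92476365}}{1153}$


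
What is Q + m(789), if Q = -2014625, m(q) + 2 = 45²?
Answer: -2012602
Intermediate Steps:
m(q) = 2023 (m(q) = -2 + 45² = -2 + 2025 = 2023)
Q + m(789) = -2014625 + 2023 = -2012602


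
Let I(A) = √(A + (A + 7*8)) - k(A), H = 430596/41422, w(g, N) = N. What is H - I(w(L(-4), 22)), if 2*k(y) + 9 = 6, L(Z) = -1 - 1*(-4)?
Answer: -45757/41422 ≈ -1.1047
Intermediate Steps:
L(Z) = 3 (L(Z) = -1 + 4 = 3)
k(y) = -3/2 (k(y) = -9/2 + (½)*6 = -9/2 + 3 = -3/2)
H = 215298/20711 (H = 430596*(1/41422) = 215298/20711 ≈ 10.395)
I(A) = 3/2 + √(56 + 2*A) (I(A) = √(A + (A + 7*8)) - 1*(-3/2) = √(A + (A + 56)) + 3/2 = √(A + (56 + A)) + 3/2 = √(56 + 2*A) + 3/2 = 3/2 + √(56 + 2*A))
H - I(w(L(-4), 22)) = 215298/20711 - (3/2 + √(56 + 2*22)) = 215298/20711 - (3/2 + √(56 + 44)) = 215298/20711 - (3/2 + √100) = 215298/20711 - (3/2 + 10) = 215298/20711 - 1*23/2 = 215298/20711 - 23/2 = -45757/41422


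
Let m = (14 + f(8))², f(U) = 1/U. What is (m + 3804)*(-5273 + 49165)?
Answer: 2811556925/16 ≈ 1.7572e+8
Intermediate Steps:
m = 12769/64 (m = (14 + 1/8)² = (14 + ⅛)² = (113/8)² = 12769/64 ≈ 199.52)
(m + 3804)*(-5273 + 49165) = (12769/64 + 3804)*(-5273 + 49165) = (256225/64)*43892 = 2811556925/16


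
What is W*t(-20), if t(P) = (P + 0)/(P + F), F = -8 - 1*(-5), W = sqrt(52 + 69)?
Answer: 220/23 ≈ 9.5652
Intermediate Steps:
W = 11 (W = sqrt(121) = 11)
F = -3 (F = -8 + 5 = -3)
t(P) = P/(-3 + P) (t(P) = (P + 0)/(P - 3) = P/(-3 + P))
W*t(-20) = 11*(-20/(-3 - 20)) = 11*(-20/(-23)) = 11*(-20*(-1/23)) = 11*(20/23) = 220/23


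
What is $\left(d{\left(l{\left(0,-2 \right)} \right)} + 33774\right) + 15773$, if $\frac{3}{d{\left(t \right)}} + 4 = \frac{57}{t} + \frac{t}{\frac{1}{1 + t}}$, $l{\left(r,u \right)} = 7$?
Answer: $\frac{20859308}{421} \approx 49547.0$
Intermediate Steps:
$d{\left(t \right)} = \frac{3}{-4 + \frac{57}{t} + t \left(1 + t\right)}$ ($d{\left(t \right)} = \frac{3}{-4 + \left(\frac{57}{t} + \frac{t}{\frac{1}{1 + t}}\right)} = \frac{3}{-4 + \left(\frac{57}{t} + t \left(1 + t\right)\right)} = \frac{3}{-4 + \frac{57}{t} + t \left(1 + t\right)}$)
$\left(d{\left(l{\left(0,-2 \right)} \right)} + 33774\right) + 15773 = \left(3 \cdot 7 \frac{1}{57 + 7^{2} + 7^{3} - 28} + 33774\right) + 15773 = \left(3 \cdot 7 \frac{1}{57 + 49 + 343 - 28} + 33774\right) + 15773 = \left(3 \cdot 7 \cdot \frac{1}{421} + 33774\right) + 15773 = \left(\frac{21}{421} + 33774\right) + 15773 = \frac{14218875}{421} + 15773 = \frac{20859308}{421}$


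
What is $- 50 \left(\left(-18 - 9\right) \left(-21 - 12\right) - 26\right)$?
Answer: $-43250$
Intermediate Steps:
$- 50 \left(\left(-18 - 9\right) \left(-21 - 12\right) - 26\right) = - 50 \left(\left(-27\right) \left(-33\right) - 26\right) = - 50 \left(891 - 26\right) = \left(-50\right) 865 = -43250$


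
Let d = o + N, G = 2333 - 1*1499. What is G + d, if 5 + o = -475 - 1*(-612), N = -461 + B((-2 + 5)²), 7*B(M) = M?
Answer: 3544/7 ≈ 506.29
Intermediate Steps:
B(M) = M/7
N = -3218/7 (N = -461 + (-2 + 5)²/7 = -461 + (⅐)*3² = -461 + (⅐)*9 = -461 + 9/7 = -3218/7 ≈ -459.71)
G = 834 (G = 2333 - 1499 = 834)
o = 132 (o = -5 + (-475 - 1*(-612)) = -5 + (-475 + 612) = -5 + 137 = 132)
d = -2294/7 (d = 132 - 3218/7 = -2294/7 ≈ -327.71)
G + d = 834 - 2294/7 = 3544/7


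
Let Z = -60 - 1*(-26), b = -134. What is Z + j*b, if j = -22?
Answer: 2914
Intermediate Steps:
Z = -34 (Z = -60 + 26 = -34)
Z + j*b = -34 - 22*(-134) = -34 + 2948 = 2914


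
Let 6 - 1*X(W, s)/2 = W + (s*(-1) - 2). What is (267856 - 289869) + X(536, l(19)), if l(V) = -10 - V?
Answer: -23127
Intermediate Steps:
X(W, s) = 16 - 2*W + 2*s (X(W, s) = 12 - 2*(W + (s*(-1) - 2)) = 12 - 2*(W + (-s - 2)) = 12 - 2*(W + (-2 - s)) = 12 - 2*(-2 + W - s) = 12 + (4 - 2*W + 2*s) = 16 - 2*W + 2*s)
(267856 - 289869) + X(536, l(19)) = (267856 - 289869) + (16 - 2*536 + 2*(-10 - 1*19)) = -22013 + (16 - 1072 + 2*(-10 - 19)) = -22013 + (16 - 1072 + 2*(-29)) = -22013 + (16 - 1072 - 58) = -22013 - 1114 = -23127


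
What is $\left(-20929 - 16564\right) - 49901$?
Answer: $-87394$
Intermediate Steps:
$\left(-20929 - 16564\right) - 49901 = -37493 - 49901 = -87394$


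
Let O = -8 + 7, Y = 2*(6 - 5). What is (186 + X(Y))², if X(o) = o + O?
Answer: 34969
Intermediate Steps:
Y = 2 (Y = 2*1 = 2)
O = -1
X(o) = -1 + o (X(o) = o - 1 = -1 + o)
(186 + X(Y))² = (186 + (-1 + 2))² = (186 + 1)² = 187² = 34969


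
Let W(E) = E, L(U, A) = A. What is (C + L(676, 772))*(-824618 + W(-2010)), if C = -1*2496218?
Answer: 2062805536088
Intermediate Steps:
C = -2496218
(C + L(676, 772))*(-824618 + W(-2010)) = (-2496218 + 772)*(-824618 - 2010) = -2495446*(-826628) = 2062805536088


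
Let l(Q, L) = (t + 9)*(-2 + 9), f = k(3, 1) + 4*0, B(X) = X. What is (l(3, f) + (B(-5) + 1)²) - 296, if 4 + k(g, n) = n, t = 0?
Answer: -217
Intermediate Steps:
k(g, n) = -4 + n
f = -3 (f = (-4 + 1) + 4*0 = -3 + 0 = -3)
l(Q, L) = 63 (l(Q, L) = (0 + 9)*(-2 + 9) = 9*7 = 63)
(l(3, f) + (B(-5) + 1)²) - 296 = (63 + (-5 + 1)²) - 296 = (63 + (-4)²) - 296 = (63 + 16) - 296 = 79 - 296 = -217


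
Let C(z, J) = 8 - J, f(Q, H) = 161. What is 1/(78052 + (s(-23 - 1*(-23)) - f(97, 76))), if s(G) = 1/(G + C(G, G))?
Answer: 8/623129 ≈ 1.2838e-5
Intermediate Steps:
s(G) = 1/8 (s(G) = 1/(G + (8 - G)) = 1/8)
1/(78052 + (s(-23 - 1*(-23)) - f(97, 76))) = 1/(78052 + (1/8 - 1*161)) = 1/(78052 + (1/8 - 161)) = 1/(78052 - 1287/8) = 1/(623129/8) = 8/623129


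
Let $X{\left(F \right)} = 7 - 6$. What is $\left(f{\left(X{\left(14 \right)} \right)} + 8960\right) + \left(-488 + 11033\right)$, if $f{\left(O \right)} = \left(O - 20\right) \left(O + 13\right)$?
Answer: $19239$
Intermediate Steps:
$X{\left(F \right)} = 1$ ($X{\left(F \right)} = 7 - 6 = 1$)
$f{\left(O \right)} = \left(-20 + O\right) \left(13 + O\right)$
$\left(f{\left(X{\left(14 \right)} \right)} + 8960\right) + \left(-488 + 11033\right) = \left(\left(-260 + 1^{2} - 7\right) + 8960\right) + \left(-488 + 11033\right) = \left(\left(-260 + 1 - 7\right) + 8960\right) + 10545 = \left(-266 + 8960\right) + 10545 = 8694 + 10545 = 19239$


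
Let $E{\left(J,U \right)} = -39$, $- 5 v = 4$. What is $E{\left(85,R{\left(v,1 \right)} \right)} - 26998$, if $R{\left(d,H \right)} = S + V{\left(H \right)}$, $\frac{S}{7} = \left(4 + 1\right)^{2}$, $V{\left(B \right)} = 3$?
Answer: $-27037$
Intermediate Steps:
$S = 175$ ($S = 7 \left(4 + 1\right)^{2} = 7 \cdot 5^{2} = 7 \cdot 25 = 175$)
$v = - \frac{4}{5}$ ($v = \left(- \frac{1}{5}\right) 4 = - \frac{4}{5} \approx -0.8$)
$R{\left(d,H \right)} = 178$ ($R{\left(d,H \right)} = 175 + 3 = 178$)
$E{\left(85,R{\left(v,1 \right)} \right)} - 26998 = -39 - 26998 = -27037$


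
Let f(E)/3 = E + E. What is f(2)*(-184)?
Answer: -2208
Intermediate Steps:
f(E) = 6*E (f(E) = 3*(E + E) = 3*(2*E) = 6*E)
f(2)*(-184) = (6*2)*(-184) = 12*(-184) = -2208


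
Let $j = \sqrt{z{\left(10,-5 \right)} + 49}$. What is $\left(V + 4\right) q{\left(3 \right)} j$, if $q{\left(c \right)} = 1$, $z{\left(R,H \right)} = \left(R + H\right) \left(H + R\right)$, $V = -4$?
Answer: $0$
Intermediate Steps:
$z{\left(R,H \right)} = \left(H + R\right)^{2}$ ($z{\left(R,H \right)} = \left(H + R\right) \left(H + R\right) = \left(H + R\right)^{2}$)
$j = \sqrt{74}$ ($j = \sqrt{\left(-5 + 10\right)^{2} + 49} = \sqrt{5^{2} + 49} = \sqrt{25 + 49} = \sqrt{74} \approx 8.6023$)
$\left(V + 4\right) q{\left(3 \right)} j = \left(-4 + 4\right) 1 \sqrt{74} = 0 \cdot 1 \sqrt{74} = 0 \sqrt{74} = 0$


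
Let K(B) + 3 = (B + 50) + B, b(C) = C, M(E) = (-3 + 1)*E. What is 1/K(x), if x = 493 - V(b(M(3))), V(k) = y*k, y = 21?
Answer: 1/1285 ≈ 0.00077821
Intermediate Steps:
M(E) = -2*E
V(k) = 21*k
x = 619 (x = 493 - 21*(-2*3) = 493 - 21*(-6) = 493 - 1*(-126) = 493 + 126 = 619)
K(B) = 47 + 2*B (K(B) = -3 + ((B + 50) + B) = -3 + ((50 + B) + B) = -3 + (50 + 2*B) = 47 + 2*B)
1/K(x) = 1/(47 + 2*619) = 1/(47 + 1238) = 1/1285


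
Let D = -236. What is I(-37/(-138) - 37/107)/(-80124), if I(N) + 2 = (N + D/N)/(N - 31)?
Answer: 52507587349/42173289113604 ≈ 0.0012450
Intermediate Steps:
I(N) = -2 + (N - 236/N)/(-31 + N) (I(N) = -2 + (N - 236/N)/(N - 31) = -2 + (N - 236/N)/(-31 + N))
I(-37/(-138) - 37/107)/(-80124) = ((-236 - (-37/(-138) - 37/107)² + 62*(-37/(-138) - 37/107))/((-37/(-138) - 37/107)*(-31 + (-37/(-138) - 37/107))))/(-80124) = ((-236 - (-37*(-1/138) - 37*1/107)² + 62*(-37*(-1/138) - 37*1/107))/((-37*(-1/138) - 37*1/107)*(-31 + (-37*(-1/138) - 37*1/107))))*(-1/80124) = ((-236 - (37/138 - 37/107)² + 62*(37/138 - 37/107))/((37/138 - 37/107)*(-31 + (37/138 - 37/107))))*(-1/80124) = ((-236 - (-1147/14766)² + 62*(-1147/14766))/((-1147/14766)*(-31 - 1147/14766)))*(-1/80124) = -14766*(-236 - 1*1315609/218034756 - 35557/7383)/(1147*(-458893/14766))*(-1/80124) = -14766/1147*(-14766/458893)*(-236 - 1315609/218034756 - 35557/7383)*(-1/80124) = -14766/1147*(-14766/458893)*(-52507587349/218034756)*(-1/80124) = -52507587349/526350271*(-1/80124) = 52507587349/42173289113604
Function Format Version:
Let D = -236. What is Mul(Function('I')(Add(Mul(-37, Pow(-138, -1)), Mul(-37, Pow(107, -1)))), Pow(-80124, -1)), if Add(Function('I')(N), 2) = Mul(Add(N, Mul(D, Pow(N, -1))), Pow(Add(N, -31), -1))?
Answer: Rational(52507587349, 42173289113604) ≈ 0.0012450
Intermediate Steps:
Function('I')(N) = Add(-2, Mul(Pow(Add(-31, N), -1), Add(N, Mul(-236, Pow(N, -1))))) (Function('I')(N) = Add(-2, Mul(Add(N, Mul(-236, Pow(N, -1))), Pow(Add(N, -31), -1))) = Add(-2, Mul(Add(N, Mul(-236, Pow(N, -1))), Pow(Add(-31, N), -1))) = Add(-2, Mul(Pow(Add(-31, N), -1), Add(N, Mul(-236, Pow(N, -1))))))
Mul(Function('I')(Add(Mul(-37, Pow(-138, -1)), Mul(-37, Pow(107, -1)))), Pow(-80124, -1)) = Mul(Mul(Pow(Add(Mul(-37, Pow(-138, -1)), Mul(-37, Pow(107, -1))), -1), Pow(Add(-31, Add(Mul(-37, Pow(-138, -1)), Mul(-37, Pow(107, -1)))), -1), Add(-236, Mul(-1, Pow(Add(Mul(-37, Pow(-138, -1)), Mul(-37, Pow(107, -1))), 2)), Mul(62, Add(Mul(-37, Pow(-138, -1)), Mul(-37, Pow(107, -1)))))), Pow(-80124, -1)) = Mul(Mul(Pow(Add(Mul(-37, Rational(-1, 138)), Mul(-37, Rational(1, 107))), -1), Pow(Add(-31, Add(Mul(-37, Rational(-1, 138)), Mul(-37, Rational(1, 107)))), -1), Add(-236, Mul(-1, Pow(Add(Mul(-37, Rational(-1, 138)), Mul(-37, Rational(1, 107))), 2)), Mul(62, Add(Mul(-37, Rational(-1, 138)), Mul(-37, Rational(1, 107)))))), Rational(-1, 80124)) = Mul(Mul(Pow(Add(Rational(37, 138), Rational(-37, 107)), -1), Pow(Add(-31, Add(Rational(37, 138), Rational(-37, 107))), -1), Add(-236, Mul(-1, Pow(Add(Rational(37, 138), Rational(-37, 107)), 2)), Mul(62, Add(Rational(37, 138), Rational(-37, 107))))), Rational(-1, 80124)) = Mul(Mul(Pow(Rational(-1147, 14766), -1), Pow(Add(-31, Rational(-1147, 14766)), -1), Add(-236, Mul(-1, Pow(Rational(-1147, 14766), 2)), Mul(62, Rational(-1147, 14766)))), Rational(-1, 80124)) = Mul(Mul(Rational(-14766, 1147), Pow(Rational(-458893, 14766), -1), Add(-236, Mul(-1, Rational(1315609, 218034756)), Rational(-35557, 7383))), Rational(-1, 80124)) = Mul(Mul(Rational(-14766, 1147), Rational(-14766, 458893), Add(-236, Rational(-1315609, 218034756), Rational(-35557, 7383))), Rational(-1, 80124)) = Mul(Mul(Rational(-14766, 1147), Rational(-14766, 458893), Rational(-52507587349, 218034756)), Rational(-1, 80124)) = Mul(Rational(-52507587349, 526350271), Rational(-1, 80124)) = Rational(52507587349, 42173289113604)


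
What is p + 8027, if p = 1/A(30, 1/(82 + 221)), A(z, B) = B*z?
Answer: 80371/10 ≈ 8037.1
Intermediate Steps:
p = 101/10 (p = 1/(30/(82 + 221)) = 1/(30/303) = 1/((1/303)*30) = 1/(10/101) = 101/10 ≈ 10.100)
p + 8027 = 101/10 + 8027 = 80371/10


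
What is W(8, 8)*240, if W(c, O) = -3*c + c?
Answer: -3840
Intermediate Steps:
W(c, O) = -2*c
W(8, 8)*240 = -2*8*240 = -16*240 = -3840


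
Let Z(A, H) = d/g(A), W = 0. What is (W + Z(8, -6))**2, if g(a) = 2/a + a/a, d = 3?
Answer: 144/25 ≈ 5.7600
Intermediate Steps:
g(a) = 1 + 2/a (g(a) = 2/a + 1 = 1 + 2/a)
Z(A, H) = 3*A/(2 + A) (Z(A, H) = 3/(((2 + A)/A)) = 3*(A/(2 + A)) = 3*A/(2 + A))
(W + Z(8, -6))**2 = (0 + 3*8/(2 + 8))**2 = (0 + 3*8/10)**2 = (0 + 3*8*(1/10))**2 = (0 + 12/5)**2 = (12/5)**2 = 144/25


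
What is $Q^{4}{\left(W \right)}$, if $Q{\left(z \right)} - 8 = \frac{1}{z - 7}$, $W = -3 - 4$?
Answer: $\frac{151807041}{38416} \approx 3951.7$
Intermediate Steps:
$W = -7$
$Q{\left(z \right)} = 8 + \frac{1}{-7 + z}$ ($Q{\left(z \right)} = 8 + \frac{1}{z - 7} = 8 + \frac{1}{-7 + z}$)
$Q^{4}{\left(W \right)} = \left(\frac{-55 + 8 \left(-7\right)}{-7 - 7}\right)^{4} = \left(\frac{-55 - 56}{-14}\right)^{4} = \left(\left(- \frac{1}{14}\right) \left(-111\right)\right)^{4} = \left(\frac{111}{14}\right)^{4} = \frac{151807041}{38416}$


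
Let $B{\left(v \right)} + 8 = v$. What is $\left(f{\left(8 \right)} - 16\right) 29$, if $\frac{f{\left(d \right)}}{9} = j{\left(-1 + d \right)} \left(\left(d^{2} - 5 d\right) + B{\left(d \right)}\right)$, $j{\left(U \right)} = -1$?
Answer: $-6728$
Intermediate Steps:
$B{\left(v \right)} = -8 + v$
$f{\left(d \right)} = 72 - 9 d^{2} + 36 d$ ($f{\left(d \right)} = 9 \left(- (\left(d^{2} - 5 d\right) + \left(-8 + d\right))\right) = 9 \left(- (-8 + d^{2} - 4 d)\right) = 9 \left(8 - d^{2} + 4 d\right) = 72 - 9 d^{2} + 36 d$)
$\left(f{\left(8 \right)} - 16\right) 29 = \left(\left(72 - 9 \cdot 8^{2} + 36 \cdot 8\right) - 16\right) 29 = \left(\left(72 - 576 + 288\right) - 16\right) 29 = \left(-216 - 16\right) 29 = \left(-232\right) 29 = -6728$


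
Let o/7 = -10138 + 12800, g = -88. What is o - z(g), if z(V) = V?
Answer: 18722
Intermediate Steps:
o = 18634 (o = 7*(-10138 + 12800) = 7*2662 = 18634)
o - z(g) = 18634 - 1*(-88) = 18634 + 88 = 18722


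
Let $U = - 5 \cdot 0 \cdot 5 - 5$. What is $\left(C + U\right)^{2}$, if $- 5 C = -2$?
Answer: $\frac{529}{25} \approx 21.16$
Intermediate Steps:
$C = \frac{2}{5}$ ($C = \left(- \frac{1}{5}\right) \left(-2\right) = \frac{2}{5} \approx 0.4$)
$U = -5$ ($U = \left(-5\right) 0 - 5 = 0 - 5 = -5$)
$\left(C + U\right)^{2} = \left(\frac{2}{5} - 5\right)^{2} = \left(- \frac{23}{5}\right)^{2} = \frac{529}{25}$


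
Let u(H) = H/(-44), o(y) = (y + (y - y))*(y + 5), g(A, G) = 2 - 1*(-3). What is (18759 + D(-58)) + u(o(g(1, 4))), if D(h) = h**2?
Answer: 486681/22 ≈ 22122.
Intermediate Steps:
g(A, G) = 5 (g(A, G) = 2 + 3 = 5)
o(y) = y*(5 + y) (o(y) = (y + 0)*(5 + y) = y*(5 + y))
u(H) = -H/44 (u(H) = H*(-1/44) = -H/44)
(18759 + D(-58)) + u(o(g(1, 4))) = (18759 + (-58)**2) - 5*(5 + 5)/44 = (18759 + 3364) - 5*10/44 = 22123 - 1/44*50 = 22123 - 25/22 = 486681/22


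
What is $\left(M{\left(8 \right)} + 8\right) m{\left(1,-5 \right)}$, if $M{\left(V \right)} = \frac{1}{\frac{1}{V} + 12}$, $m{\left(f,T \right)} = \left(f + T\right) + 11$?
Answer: $\frac{5488}{97} \approx 56.577$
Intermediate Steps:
$m{\left(f,T \right)} = 11 + T + f$ ($m{\left(f,T \right)} = \left(T + f\right) + 11 = 11 + T + f$)
$M{\left(V \right)} = \frac{1}{12 + \frac{1}{V}}$
$\left(M{\left(8 \right)} + 8\right) m{\left(1,-5 \right)} = \left(\frac{8}{1 + 12 \cdot 8} + 8\right) \left(11 - 5 + 1\right) = \left(\frac{8}{1 + 96} + 8\right) 7 = \left(\frac{8}{97} + 8\right) 7 = \frac{784}{97} \cdot 7 = \frac{5488}{97}$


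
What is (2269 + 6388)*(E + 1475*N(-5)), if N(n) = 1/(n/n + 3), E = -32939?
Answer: -1127842617/4 ≈ -2.8196e+8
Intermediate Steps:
N(n) = ¼ (N(n) = 1/(1 + 3) = 1/4 = ¼)
(2269 + 6388)*(E + 1475*N(-5)) = (2269 + 6388)*(-32939 + 1475*(¼)) = 8657*(-32939 + 1475/4) = 8657*(-130281/4) = -1127842617/4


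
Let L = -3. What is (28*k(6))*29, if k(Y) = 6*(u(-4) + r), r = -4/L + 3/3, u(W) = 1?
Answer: 16240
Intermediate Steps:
r = 7/3 (r = -4/(-3) + 3/3 = -4*(-⅓) + 3*(⅓) = 4/3 + 1 = 7/3 ≈ 2.3333)
k(Y) = 20 (k(Y) = 6*(1 + 7/3) = 6*(10/3) = 20)
(28*k(6))*29 = (28*20)*29 = 560*29 = 16240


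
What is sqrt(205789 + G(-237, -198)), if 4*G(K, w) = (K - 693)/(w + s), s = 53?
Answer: sqrt(692279590)/58 ≈ 453.64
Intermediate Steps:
G(K, w) = (-693 + K)/(4*(53 + w)) (G(K, w) = ((K - 693)/(w + 53))/4 = ((-693 + K)/(53 + w))/4 = (-693 + K)/(4*(53 + w)))
sqrt(205789 + G(-237, -198)) = sqrt(205789 + (-693 - 237)/(4*(53 - 198))) = sqrt(205789 + (1/4)*(-930)/(-145)) = sqrt(205789 + (1/4)*(-1/145)*(-930)) = sqrt(205789 + 93/58) = sqrt(11935855/58) = sqrt(692279590)/58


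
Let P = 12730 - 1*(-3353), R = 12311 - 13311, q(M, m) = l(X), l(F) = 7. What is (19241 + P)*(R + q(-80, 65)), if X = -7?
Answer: -35076732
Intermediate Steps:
q(M, m) = 7
R = -1000
P = 16083 (P = 12730 + 3353 = 16083)
(19241 + P)*(R + q(-80, 65)) = (19241 + 16083)*(-1000 + 7) = 35324*(-993) = -35076732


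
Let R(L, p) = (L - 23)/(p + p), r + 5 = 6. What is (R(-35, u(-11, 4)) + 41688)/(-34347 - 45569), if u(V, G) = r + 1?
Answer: -83347/159832 ≈ -0.52147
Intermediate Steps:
r = 1 (r = -5 + 6 = 1)
u(V, G) = 2 (u(V, G) = 1 + 1 = 2)
R(L, p) = (-23 + L)/(2*p) (R(L, p) = (-23 + L)/((2*p)) = (-23 + L)*(1/(2*p)) = (-23 + L)/(2*p))
(R(-35, u(-11, 4)) + 41688)/(-34347 - 45569) = ((½)*(-23 - 35)/2 + 41688)/(-34347 - 45569) = ((½)*(½)*(-58) + 41688)/(-79916) = (-29/2 + 41688)*(-1/79916) = (83347/2)*(-1/79916) = -83347/159832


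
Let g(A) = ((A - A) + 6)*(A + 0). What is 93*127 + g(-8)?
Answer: 11763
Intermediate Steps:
g(A) = 6*A (g(A) = (0 + 6)*A = 6*A)
93*127 + g(-8) = 93*127 + 6*(-8) = 11811 - 48 = 11763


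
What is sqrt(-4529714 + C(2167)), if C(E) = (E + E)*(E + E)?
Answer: sqrt(14253842) ≈ 3775.4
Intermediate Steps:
C(E) = 4*E**2 (C(E) = (2*E)*(2*E) = 4*E**2)
sqrt(-4529714 + C(2167)) = sqrt(-4529714 + 4*2167**2) = sqrt(-4529714 + 4*4695889) = sqrt(-4529714 + 18783556) = sqrt(14253842)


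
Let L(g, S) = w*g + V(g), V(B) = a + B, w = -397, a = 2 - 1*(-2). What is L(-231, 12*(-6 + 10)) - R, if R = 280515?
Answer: -189035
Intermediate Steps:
a = 4 (a = 2 + 2 = 4)
V(B) = 4 + B
L(g, S) = 4 - 396*g (L(g, S) = -397*g + (4 + g) = 4 - 396*g)
L(-231, 12*(-6 + 10)) - R = (4 - 396*(-231)) - 1*280515 = (4 + 91476) - 280515 = 91480 - 280515 = -189035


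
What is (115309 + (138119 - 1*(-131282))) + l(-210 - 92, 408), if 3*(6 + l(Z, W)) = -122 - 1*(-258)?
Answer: 1154248/3 ≈ 3.8475e+5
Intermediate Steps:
l(Z, W) = 118/3 (l(Z, W) = -6 + (-122 - 1*(-258))/3 = -6 + (-122 + 258)/3 = -6 + (⅓)*136 = -6 + 136/3 = 118/3)
(115309 + (138119 - 1*(-131282))) + l(-210 - 92, 408) = (115309 + (138119 - 1*(-131282))) + 118/3 = (115309 + (138119 + 131282)) + 118/3 = (115309 + 269401) + 118/3 = 384710 + 118/3 = 1154248/3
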